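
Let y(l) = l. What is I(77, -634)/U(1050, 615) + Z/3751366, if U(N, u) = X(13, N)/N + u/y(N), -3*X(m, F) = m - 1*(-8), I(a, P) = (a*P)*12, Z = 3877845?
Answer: -36054505908735/35637977 ≈ -1.0117e+6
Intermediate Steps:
I(a, P) = 12*P*a (I(a, P) = (P*a)*12 = 12*P*a)
X(m, F) = -8/3 - m/3 (X(m, F) = -(m - 1*(-8))/3 = -(m + 8)/3 = -(8 + m)/3 = -8/3 - m/3)
U(N, u) = -7/N + u/N (U(N, u) = (-8/3 - ⅓*13)/N + u/N = (-8/3 - 13/3)/N + u/N = -7/N + u/N)
I(77, -634)/U(1050, 615) + Z/3751366 = (12*(-634)*77)/(((-7 + 615)/1050)) + 3877845/3751366 = -585816/((1/1050)*608) + 3877845*(1/3751366) = -585816/304/525 + 3877845/3751366 = -585816*525/304 + 3877845/3751366 = -38444175/38 + 3877845/3751366 = -36054505908735/35637977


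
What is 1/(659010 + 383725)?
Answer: 1/1042735 ≈ 9.5902e-7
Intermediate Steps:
1/(659010 + 383725) = 1/1042735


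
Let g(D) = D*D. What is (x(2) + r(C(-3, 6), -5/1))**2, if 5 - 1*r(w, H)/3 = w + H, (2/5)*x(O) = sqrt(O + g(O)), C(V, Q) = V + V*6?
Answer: 17373/2 + 465*sqrt(6) ≈ 9825.5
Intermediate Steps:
g(D) = D**2
C(V, Q) = 7*V (C(V, Q) = V + 6*V = 7*V)
x(O) = 5*sqrt(O + O**2)/2
r(w, H) = 15 - 3*H - 3*w (r(w, H) = 15 - 3*(w + H) = 15 - 3*(H + w) = 15 + (-3*H - 3*w) = 15 - 3*H - 3*w)
(x(2) + r(C(-3, 6), -5/1))**2 = (5*sqrt(2*(1 + 2))/2 + (15 - (-15)/1 - 21*(-3)))**2 = (5*sqrt(2*3)/2 + (15 - (-15) - 3*(-21)))**2 = (5*sqrt(6)/2 + (15 - 3*(-5) + 63))**2 = (5*sqrt(6)/2 + (15 + 15 + 63))**2 = (5*sqrt(6)/2 + 93)**2 = (93 + 5*sqrt(6)/2)**2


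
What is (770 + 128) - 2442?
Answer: -1544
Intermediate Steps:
(770 + 128) - 2442 = 898 - 2442 = -1544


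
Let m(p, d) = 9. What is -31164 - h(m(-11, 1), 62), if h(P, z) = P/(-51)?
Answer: -529785/17 ≈ -31164.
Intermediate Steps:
h(P, z) = -P/51 (h(P, z) = P*(-1/51) = -P/51)
-31164 - h(m(-11, 1), 62) = -31164 - (-1)*9/51 = -31164 - 1*(-3/17) = -31164 + 3/17 = -529785/17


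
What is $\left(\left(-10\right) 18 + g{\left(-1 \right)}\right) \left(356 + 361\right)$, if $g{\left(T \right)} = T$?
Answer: $-129777$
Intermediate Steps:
$\left(\left(-10\right) 18 + g{\left(-1 \right)}\right) \left(356 + 361\right) = \left(\left(-10\right) 18 - 1\right) \left(356 + 361\right) = \left(-180 - 1\right) 717 = \left(-181\right) 717 = -129777$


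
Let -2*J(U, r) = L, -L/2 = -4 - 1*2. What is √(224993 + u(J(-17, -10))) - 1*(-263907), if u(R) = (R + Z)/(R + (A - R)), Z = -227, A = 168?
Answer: 263907 + √1587540822/84 ≈ 2.6438e+5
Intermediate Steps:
L = 12 (L = -2*(-4 - 1*2) = -2*(-4 - 2) = -2*(-6) = 12)
J(U, r) = -6 (J(U, r) = -½*12 = -6)
u(R) = -227/168 + R/168 (u(R) = (R - 227)/(R + (168 - R)) = (-227 + R)/168 = (-227 + R)*(1/168) = -227/168 + R/168)
√(224993 + u(J(-17, -10))) - 1*(-263907) = √(224993 + (-227/168 + (1/168)*(-6))) - 1*(-263907) = √(224993 + (-227/168 - 1/28)) + 263907 = √(224993 - 233/168) + 263907 = √(37798591/168) + 263907 = √1587540822/84 + 263907 = 263907 + √1587540822/84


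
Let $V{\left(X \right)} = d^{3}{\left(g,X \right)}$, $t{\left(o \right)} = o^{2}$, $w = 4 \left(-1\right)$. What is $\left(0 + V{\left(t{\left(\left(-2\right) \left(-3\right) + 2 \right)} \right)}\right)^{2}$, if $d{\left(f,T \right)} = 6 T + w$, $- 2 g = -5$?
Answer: $3010936384000000$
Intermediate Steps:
$g = \frac{5}{2}$ ($g = \left(- \frac{1}{2}\right) \left(-5\right) = \frac{5}{2} \approx 2.5$)
$w = -4$
$d{\left(f,T \right)} = -4 + 6 T$ ($d{\left(f,T \right)} = 6 T - 4 = -4 + 6 T$)
$V{\left(X \right)} = \left(-4 + 6 X\right)^{3}$
$\left(0 + V{\left(t{\left(\left(-2\right) \left(-3\right) + 2 \right)} \right)}\right)^{2} = \left(0 + 8 \left(-2 + 3 \left(\left(-2\right) \left(-3\right) + 2\right)^{2}\right)^{3}\right)^{2} = \left(0 + 8 \left(-2 + 3 \left(6 + 2\right)^{2}\right)^{3}\right)^{2} = \left(0 + 8 \left(-2 + 3 \cdot 8^{2}\right)^{3}\right)^{2} = \left(0 + 8 \left(-2 + 3 \cdot 64\right)^{3}\right)^{2} = \left(0 + 8 \left(-2 + 192\right)^{3}\right)^{2} = \left(0 + 8 \cdot 190^{3}\right)^{2} = \left(0 + 8 \cdot 6859000\right)^{2} = \left(0 + 54872000\right)^{2} = 54872000^{2} = 3010936384000000$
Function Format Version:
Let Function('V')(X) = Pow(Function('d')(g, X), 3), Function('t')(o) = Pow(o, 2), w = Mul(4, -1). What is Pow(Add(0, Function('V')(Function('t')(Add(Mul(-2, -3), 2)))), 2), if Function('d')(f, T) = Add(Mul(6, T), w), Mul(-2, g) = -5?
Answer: 3010936384000000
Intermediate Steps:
g = Rational(5, 2) (g = Mul(Rational(-1, 2), -5) = Rational(5, 2) ≈ 2.5000)
w = -4
Function('d')(f, T) = Add(-4, Mul(6, T)) (Function('d')(f, T) = Add(Mul(6, T), -4) = Add(-4, Mul(6, T)))
Function('V')(X) = Pow(Add(-4, Mul(6, X)), 3)
Pow(Add(0, Function('V')(Function('t')(Add(Mul(-2, -3), 2)))), 2) = Pow(Add(0, Mul(8, Pow(Add(-2, Mul(3, Pow(Add(Mul(-2, -3), 2), 2))), 3))), 2) = Pow(Add(0, Mul(8, Pow(Add(-2, Mul(3, Pow(Add(6, 2), 2))), 3))), 2) = Pow(Add(0, Mul(8, Pow(Add(-2, Mul(3, Pow(8, 2))), 3))), 2) = Pow(Add(0, Mul(8, Pow(Add(-2, Mul(3, 64)), 3))), 2) = Pow(Add(0, Mul(8, Pow(Add(-2, 192), 3))), 2) = Pow(Add(0, Mul(8, Pow(190, 3))), 2) = Pow(Add(0, Mul(8, 6859000)), 2) = Pow(Add(0, 54872000), 2) = Pow(54872000, 2) = 3010936384000000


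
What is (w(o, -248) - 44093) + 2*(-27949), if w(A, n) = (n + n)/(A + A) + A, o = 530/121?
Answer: -3207886449/32065 ≈ -1.0004e+5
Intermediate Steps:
o = 530/121 (o = 530*(1/121) = 530/121 ≈ 4.3802)
w(A, n) = A + n/A (w(A, n) = (2*n)/((2*A)) + A = (2*n)*(1/(2*A)) + A = n/A + A = A + n/A)
(w(o, -248) - 44093) + 2*(-27949) = ((530/121 - 248/530/121) - 44093) + 2*(-27949) = ((530/121 - 248*121/530) - 44093) - 55898 = ((530/121 - 15004/265) - 44093) - 55898 = (-1675034/32065 - 44093) - 55898 = -1415517079/32065 - 55898 = -3207886449/32065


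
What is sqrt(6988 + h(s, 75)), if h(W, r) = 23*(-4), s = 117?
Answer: 4*sqrt(431) ≈ 83.042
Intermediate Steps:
h(W, r) = -92
sqrt(6988 + h(s, 75)) = sqrt(6988 - 92) = sqrt(6896) = 4*sqrt(431)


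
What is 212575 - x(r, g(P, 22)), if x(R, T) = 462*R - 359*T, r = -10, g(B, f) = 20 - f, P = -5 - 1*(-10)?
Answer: 216477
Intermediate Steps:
P = 5 (P = -5 + 10 = 5)
x(R, T) = -359*T + 462*R
212575 - x(r, g(P, 22)) = 212575 - (-359*(20 - 1*22) + 462*(-10)) = 212575 - (-359*(20 - 22) - 4620) = 212575 - (-359*(-2) - 4620) = 212575 - (718 - 4620) = 212575 - 1*(-3902) = 212575 + 3902 = 216477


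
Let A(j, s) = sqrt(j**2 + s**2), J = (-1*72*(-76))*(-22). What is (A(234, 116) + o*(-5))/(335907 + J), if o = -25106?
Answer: 125530/215523 + 2*sqrt(17053)/215523 ≈ 0.58366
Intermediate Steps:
J = -120384 (J = -72*(-76)*(-22) = 5472*(-22) = -120384)
(A(234, 116) + o*(-5))/(335907 + J) = (sqrt(234**2 + 116**2) - 25106*(-5))/(335907 - 120384) = (sqrt(54756 + 13456) + 125530)/215523 = (sqrt(68212) + 125530)*(1/215523) = (2*sqrt(17053) + 125530)*(1/215523) = (125530 + 2*sqrt(17053))*(1/215523) = 125530/215523 + 2*sqrt(17053)/215523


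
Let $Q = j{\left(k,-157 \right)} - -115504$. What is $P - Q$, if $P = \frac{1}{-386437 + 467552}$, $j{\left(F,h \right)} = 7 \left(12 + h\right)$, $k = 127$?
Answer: $- \frac{9286775234}{81115} \approx -1.1449 \cdot 10^{5}$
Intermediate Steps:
$j{\left(F,h \right)} = 84 + 7 h$
$Q = 114489$ ($Q = \left(84 + 7 \left(-157\right)\right) - -115504 = \left(84 - 1099\right) + 115504 = -1015 + 115504 = 114489$)
$P = \frac{1}{81115} \approx 1.2328 \cdot 10^{-5}$
$P - Q = \frac{1}{81115} - 114489 = - \frac{9286775234}{81115}$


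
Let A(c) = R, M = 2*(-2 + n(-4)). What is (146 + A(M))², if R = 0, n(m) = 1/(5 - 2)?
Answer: 21316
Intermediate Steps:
n(m) = ⅓ (n(m) = 1/3 = ⅓)
M = -10/3 (M = 2*(-2 + ⅓) = 2*(-5/3) = -10/3 ≈ -3.3333)
A(c) = 0
(146 + A(M))² = (146 + 0)² = 146² = 21316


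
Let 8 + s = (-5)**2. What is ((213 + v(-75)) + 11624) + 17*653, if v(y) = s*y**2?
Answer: 118563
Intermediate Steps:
s = 17 (s = -8 + (-5)**2 = -8 + 25 = 17)
v(y) = 17*y**2
((213 + v(-75)) + 11624) + 17*653 = ((213 + 17*(-75)**2) + 11624) + 17*653 = ((213 + 17*5625) + 11624) + 11101 = ((213 + 95625) + 11624) + 11101 = (95838 + 11624) + 11101 = 107462 + 11101 = 118563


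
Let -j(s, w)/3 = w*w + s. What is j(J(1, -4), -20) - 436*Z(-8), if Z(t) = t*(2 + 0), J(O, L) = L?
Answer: 5788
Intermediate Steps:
j(s, w) = -3*s - 3*w² (j(s, w) = -3*(w*w + s) = -3*(w² + s) = -3*(s + w²) = -3*s - 3*w²)
Z(t) = 2*t (Z(t) = t*2 = 2*t)
j(J(1, -4), -20) - 436*Z(-8) = (-3*(-4) - 3*(-20)²) - 872*(-8) = (12 - 3*400) - 436*(-16) = (12 - 1200) + 6976 = -1188 + 6976 = 5788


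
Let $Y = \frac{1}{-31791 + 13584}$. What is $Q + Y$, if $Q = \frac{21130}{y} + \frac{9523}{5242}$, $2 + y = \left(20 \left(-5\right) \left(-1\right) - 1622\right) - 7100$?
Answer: $- \frac{18622894013}{29395856952} \approx -0.63352$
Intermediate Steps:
$y = -8624$ ($y = -2 - \left(8722 - 20 \left(-5\right) \left(-1\right)\right) = -2 - 8622 = -8624$)
$Q = - \frac{7159277}{11301752}$ ($Q = \frac{21130}{-8624} + \frac{9523}{5242} = 21130 \left(- \frac{1}{8624}\right) + 9523 \cdot \frac{1}{5242} = - \frac{10565}{4312} + \frac{9523}{5242} = - \frac{7159277}{11301752} \approx -0.63347$)
$Y = - \frac{1}{18207}$ ($Y = \frac{1}{-18207} = - \frac{1}{18207} \approx -5.4924 \cdot 10^{-5}$)
$Q + Y = - \frac{7159277}{11301752} - \frac{1}{18207} = - \frac{18622894013}{29395856952}$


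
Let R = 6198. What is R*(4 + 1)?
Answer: 30990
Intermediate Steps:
R*(4 + 1) = 6198*(4 + 1) = 6198*5 = 30990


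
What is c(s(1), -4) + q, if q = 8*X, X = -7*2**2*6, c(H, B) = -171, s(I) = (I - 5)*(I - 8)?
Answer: -1515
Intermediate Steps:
s(I) = (-8 + I)*(-5 + I) (s(I) = (-5 + I)*(-8 + I) = (-8 + I)*(-5 + I))
X = -168 (X = -7*4*6 = -28*6 = -168)
q = -1344 (q = 8*(-168) = -1344)
c(s(1), -4) + q = -171 - 1344 = -1515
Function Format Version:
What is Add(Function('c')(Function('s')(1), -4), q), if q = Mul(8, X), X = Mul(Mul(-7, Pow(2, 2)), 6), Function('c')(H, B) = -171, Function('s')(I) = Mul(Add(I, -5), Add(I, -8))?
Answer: -1515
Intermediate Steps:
Function('s')(I) = Mul(Add(-8, I), Add(-5, I)) (Function('s')(I) = Mul(Add(-5, I), Add(-8, I)) = Mul(Add(-8, I), Add(-5, I)))
X = -168 (X = Mul(Mul(-7, 4), 6) = Mul(-28, 6) = -168)
q = -1344 (q = Mul(8, -168) = -1344)
Add(Function('c')(Function('s')(1), -4), q) = Add(-171, -1344) = -1515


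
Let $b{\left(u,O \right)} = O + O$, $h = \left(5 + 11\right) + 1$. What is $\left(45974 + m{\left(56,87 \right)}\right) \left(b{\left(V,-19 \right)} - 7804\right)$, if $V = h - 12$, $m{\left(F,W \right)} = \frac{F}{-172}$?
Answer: $- \frac{15502598856}{43} \approx -3.6053 \cdot 10^{8}$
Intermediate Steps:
$h = 17$ ($h = 16 + 1 = 17$)
$m{\left(F,W \right)} = - \frac{F}{172}$ ($m{\left(F,W \right)} = F \left(- \frac{1}{172}\right) = - \frac{F}{172}$)
$V = 5$ ($V = 17 - 12 = 5$)
$b{\left(u,O \right)} = 2 O$
$\left(45974 + m{\left(56,87 \right)}\right) \left(b{\left(V,-19 \right)} - 7804\right) = \left(45974 - \frac{14}{43}\right) \left(2 \left(-19\right) - 7804\right) = \left(45974 - \frac{14}{43}\right) \left(-38 - 7804\right) = \frac{1976868}{43} \left(-7842\right) = - \frac{15502598856}{43}$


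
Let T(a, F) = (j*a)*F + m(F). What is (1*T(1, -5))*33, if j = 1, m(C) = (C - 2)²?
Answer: 1452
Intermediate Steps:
m(C) = (-2 + C)²
T(a, F) = (-2 + F)² + F*a (T(a, F) = (1*a)*F + (-2 + F)² = a*F + (-2 + F)² = F*a + (-2 + F)² = (-2 + F)² + F*a)
(1*T(1, -5))*33 = (1*((-2 - 5)² - 5*1))*33 = (1*((-7)² - 5))*33 = (1*(49 - 5))*33 = (1*44)*33 = 44*33 = 1452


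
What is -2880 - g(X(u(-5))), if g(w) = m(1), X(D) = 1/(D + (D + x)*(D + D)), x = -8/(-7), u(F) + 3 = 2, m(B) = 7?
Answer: -2887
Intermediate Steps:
u(F) = -1 (u(F) = -3 + 2 = -1)
x = 8/7 (x = -8*(-⅐) = 8/7 ≈ 1.1429)
X(D) = 1/(D + 2*D*(8/7 + D)) (X(D) = 1/(D + (D + 8/7)*(D + D)) = 1/(D + (8/7 + D)*(2*D)) = 1/(D + 2*D*(8/7 + D)))
g(w) = 7
-2880 - g(X(u(-5))) = -2880 - 1*7 = -2880 - 7 = -2887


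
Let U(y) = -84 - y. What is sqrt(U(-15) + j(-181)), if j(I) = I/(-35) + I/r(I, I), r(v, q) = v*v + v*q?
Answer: I*sqrt(10246773810)/12670 ≈ 7.9894*I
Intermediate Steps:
r(v, q) = v**2 + q*v
j(I) = 1/(2*I) - I/35 (j(I) = I/(-35) + I/((I*(I + I))) = I*(-1/35) + I/((I*(2*I))) = -I/35 + I/((2*I**2)) = -I/35 + I*(1/(2*I**2)) = -I/35 + 1/(2*I) = 1/(2*I) - I/35)
sqrt(U(-15) + j(-181)) = sqrt((-84 - 1*(-15)) + ((1/2)/(-181) - 1/35*(-181))) = sqrt((-84 + 15) + ((1/2)*(-1/181) + 181/35)) = sqrt(-69 + (-1/362 + 181/35)) = sqrt(-69 + 65487/12670) = sqrt(-808743/12670) = I*sqrt(10246773810)/12670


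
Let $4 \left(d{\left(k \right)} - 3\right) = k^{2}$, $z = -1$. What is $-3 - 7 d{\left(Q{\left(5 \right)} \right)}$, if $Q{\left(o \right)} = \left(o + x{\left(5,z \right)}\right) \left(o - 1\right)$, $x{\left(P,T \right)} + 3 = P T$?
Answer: $-276$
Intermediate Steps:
$x{\left(P,T \right)} = -3 + P T$
$Q{\left(o \right)} = \left(-1 + o\right) \left(-8 + o\right)$ ($Q{\left(o \right)} = \left(o + \left(-3 + 5 \left(-1\right)\right)\right) \left(o - 1\right) = \left(o - 8\right) \left(-1 + o\right) = \left(-8 + o\right) \left(-1 + o\right) = \left(-1 + o\right) \left(-8 + o\right)$)
$d{\left(k \right)} = 3 + \frac{k^{2}}{4}$
$-3 - 7 d{\left(Q{\left(5 \right)} \right)} = -3 - 7 \left(3 + \frac{\left(8 + 5^{2} - 45\right)^{2}}{4}\right) = -3 - 7 \left(3 + \frac{\left(8 + 25 - 45\right)^{2}}{4}\right) = -3 - 7 \left(3 + \frac{\left(-12\right)^{2}}{4}\right) = -3 - 7 \left(3 + \frac{1}{4} \cdot 144\right) = -3 - 7 \left(3 + 36\right) = -3 - 273 = -276$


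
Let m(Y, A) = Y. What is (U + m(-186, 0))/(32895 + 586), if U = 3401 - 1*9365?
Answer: -6150/33481 ≈ -0.18369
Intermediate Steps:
U = -5964 (U = 3401 - 9365 = -5964)
(U + m(-186, 0))/(32895 + 586) = (-5964 - 186)/(32895 + 586) = -6150/33481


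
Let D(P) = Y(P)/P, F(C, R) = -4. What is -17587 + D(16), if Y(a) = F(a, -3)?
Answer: -70349/4 ≈ -17587.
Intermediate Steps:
Y(a) = -4
D(P) = -4/P
-17587 + D(16) = -17587 - 4/16 = -17587 - 4*1/16 = -17587 - ¼ = -70349/4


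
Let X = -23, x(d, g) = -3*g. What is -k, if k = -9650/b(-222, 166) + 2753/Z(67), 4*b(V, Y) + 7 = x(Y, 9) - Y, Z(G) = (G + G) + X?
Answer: -24176/111 ≈ -217.80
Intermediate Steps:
Z(G) = -23 + 2*G (Z(G) = (G + G) - 23 = 2*G - 23 = -23 + 2*G)
b(V, Y) = -17/2 - Y/4 (b(V, Y) = -7/4 + (-3*9 - Y)/4 = -7/4 + (-27 - Y)/4 = -7/4 + (-27/4 - Y/4) = -17/2 - Y/4)
k = 24176/111 (k = -9650/(-17/2 - ¼*166) + 2753/(-23 + 2*67) = -9650/(-17/2 - 83/2) + 2753/(-23 + 134) = -9650/(-50) + 2753/111 = -9650*(-1/50) + 2753*(1/111) = 193 + 2753/111 = 24176/111 ≈ 217.80)
-k = -1*24176/111 = -24176/111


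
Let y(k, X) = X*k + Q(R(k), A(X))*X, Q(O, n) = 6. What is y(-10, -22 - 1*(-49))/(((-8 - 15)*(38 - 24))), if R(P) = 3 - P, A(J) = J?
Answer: 54/161 ≈ 0.33540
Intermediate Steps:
y(k, X) = 6*X + X*k (y(k, X) = X*k + 6*X = 6*X + X*k)
y(-10, -22 - 1*(-49))/(((-8 - 15)*(38 - 24))) = ((-22 - 1*(-49))*(6 - 10))/(((-8 - 15)*(38 - 24))) = ((-22 + 49)*(-4))/((-23*14)) = (27*(-4))/(-322) = -108*(-1/322) = 54/161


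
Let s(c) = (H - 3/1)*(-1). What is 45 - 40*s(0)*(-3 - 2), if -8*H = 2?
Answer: 695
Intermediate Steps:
H = -¼ (H = -⅛*2 = -¼ ≈ -0.25000)
s(c) = 13/4 (s(c) = (-¼ - 3/1)*(-1) = (-¼ - 3*1)*(-1) = (-¼ - 3)*(-1) = -13/4*(-1) = 13/4)
45 - 40*s(0)*(-3 - 2) = 45 - 130*(-3 - 2) = 45 - 130*(-5) = 45 - 40*(-65/4) = 45 + 650 = 695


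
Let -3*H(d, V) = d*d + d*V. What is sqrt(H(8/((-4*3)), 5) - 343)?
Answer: I*sqrt(27705)/9 ≈ 18.494*I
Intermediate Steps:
H(d, V) = -d**2/3 - V*d/3 (H(d, V) = -(d*d + d*V)/3 = -(d**2 + V*d)/3 = -d**2/3 - V*d/3)
sqrt(H(8/((-4*3)), 5) - 343) = sqrt(-8/((-4*3))*(5 + 8/((-4*3)))/3 - 343) = sqrt(-8/(-12)*(5 + 8/(-12))/3 - 343) = sqrt(-8*(-1/12)*(5 + 8*(-1/12))/3 - 343) = sqrt(-1/3*(-2/3)*(5 - 2/3) - 343) = sqrt(-1/3*(-2/3)*13/3 - 343) = sqrt(26/27 - 343) = sqrt(-9235/27) = I*sqrt(27705)/9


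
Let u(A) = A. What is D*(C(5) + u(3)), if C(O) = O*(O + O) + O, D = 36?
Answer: 2088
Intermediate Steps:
C(O) = O + 2*O² (C(O) = O*(2*O) + O = 2*O² + O = O + 2*O²)
D*(C(5) + u(3)) = 36*(5*(1 + 2*5) + 3) = 36*(5*(1 + 10) + 3) = 36*(5*11 + 3) = 36*(55 + 3) = 36*58 = 2088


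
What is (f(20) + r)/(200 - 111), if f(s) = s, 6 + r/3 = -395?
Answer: -1183/89 ≈ -13.292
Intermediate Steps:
r = -1203 (r = -18 + 3*(-395) = -18 - 1185 = -1203)
(f(20) + r)/(200 - 111) = (20 - 1203)/(200 - 111) = -1183/89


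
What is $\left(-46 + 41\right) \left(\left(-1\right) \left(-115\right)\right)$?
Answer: $-575$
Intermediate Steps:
$\left(-46 + 41\right) \left(\left(-1\right) \left(-115\right)\right) = \left(-5\right) 115 = -575$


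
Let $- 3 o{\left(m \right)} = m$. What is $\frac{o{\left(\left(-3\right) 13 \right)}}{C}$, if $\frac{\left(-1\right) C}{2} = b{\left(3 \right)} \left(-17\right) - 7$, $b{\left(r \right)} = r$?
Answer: $\frac{13}{116} \approx 0.11207$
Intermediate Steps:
$o{\left(m \right)} = - \frac{m}{3}$
$C = 116$ ($C = - 2 \left(3 \left(-17\right) - 7\right) = - 2 \left(-51 - 7\right) = \left(-2\right) \left(-58\right) = 116$)
$\frac{o{\left(\left(-3\right) 13 \right)}}{C} = \frac{\left(- \frac{1}{3}\right) \left(\left(-3\right) 13\right)}{116} = \left(- \frac{1}{3}\right) \left(-39\right) \frac{1}{116} = 13 \cdot \frac{1}{116} = \frac{13}{116}$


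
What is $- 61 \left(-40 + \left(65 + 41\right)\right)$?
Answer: $-4026$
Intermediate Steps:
$- 61 \left(-40 + \left(65 + 41\right)\right) = - 61 \left(-40 + 106\right) = \left(-61\right) 66 = -4026$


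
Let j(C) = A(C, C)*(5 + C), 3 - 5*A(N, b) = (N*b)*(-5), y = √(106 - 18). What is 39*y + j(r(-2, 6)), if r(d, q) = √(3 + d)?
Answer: 48/5 + 78*√22 ≈ 375.45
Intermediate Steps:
y = 2*√22 (y = √88 = 2*√22 ≈ 9.3808)
A(N, b) = ⅗ + N*b (A(N, b) = ⅗ - N*b*(-5)/5 = ⅗ - (-1)*N*b = ⅗ + N*b)
j(C) = (5 + C)*(⅗ + C²) (j(C) = (⅗ + C*C)*(5 + C) = (⅗ + C²)*(5 + C) = (5 + C)*(⅗ + C²))
39*y + j(r(-2, 6)) = 39*(2*√22) + (3 + 5*(√(3 - 2))²)*(5 + √(3 - 2))/5 = 78*√22 + (3 + 5*(√1)²)*(5 + √1)/5 = 78*√22 + (3 + 5*1²)*(5 + 1)/5 = 78*√22 + (⅕)*(3 + 5*1)*6 = 78*√22 + (⅕)*(3 + 5)*6 = 78*√22 + (⅕)*8*6 = 78*√22 + 48/5 = 48/5 + 78*√22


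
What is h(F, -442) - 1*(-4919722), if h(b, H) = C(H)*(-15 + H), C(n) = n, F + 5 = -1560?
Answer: 5121716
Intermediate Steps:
F = -1565 (F = -5 - 1560 = -1565)
h(b, H) = H*(-15 + H)
h(F, -442) - 1*(-4919722) = -442*(-15 - 442) - 1*(-4919722) = -442*(-457) + 4919722 = 201994 + 4919722 = 5121716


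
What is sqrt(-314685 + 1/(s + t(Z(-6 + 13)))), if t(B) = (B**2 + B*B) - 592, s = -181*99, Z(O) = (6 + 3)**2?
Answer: I*sqrt(9138868104274)/5389 ≈ 560.97*I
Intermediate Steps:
Z(O) = 81 (Z(O) = 9**2 = 81)
s = -17919
t(B) = -592 + 2*B**2 (t(B) = (B**2 + B**2) - 592 = 2*B**2 - 592 = -592 + 2*B**2)
sqrt(-314685 + 1/(s + t(Z(-6 + 13)))) = sqrt(-314685 + 1/(-17919 + (-592 + 2*81**2))) = sqrt(-314685 + 1/(-17919 + (-592 + 2*6561))) = sqrt(-314685 + 1/(-17919 + (-592 + 13122))) = sqrt(-314685 + 1/(-17919 + 12530)) = sqrt(-314685 + 1/(-5389)) = sqrt(-314685 - 1/5389) = sqrt(-1695837466/5389) = I*sqrt(9138868104274)/5389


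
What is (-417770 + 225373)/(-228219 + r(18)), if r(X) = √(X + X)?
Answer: 192397/228213 ≈ 0.84306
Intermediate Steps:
r(X) = √2*√X (r(X) = √(2*X) = √2*√X)
(-417770 + 225373)/(-228219 + r(18)) = (-417770 + 225373)/(-228219 + √2*√18) = -192397/(-228219 + √2*(3*√2)) = -192397/(-228219 + 6) = -192397/(-228213) = -192397*(-1/228213) = 192397/228213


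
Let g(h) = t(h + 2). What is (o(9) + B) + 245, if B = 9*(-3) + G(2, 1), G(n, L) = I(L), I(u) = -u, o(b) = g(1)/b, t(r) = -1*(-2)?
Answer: 1955/9 ≈ 217.22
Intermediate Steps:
t(r) = 2
g(h) = 2
o(b) = 2/b
G(n, L) = -L
B = -28 (B = 9*(-3) - 1*1 = -27 - 1 = -28)
(o(9) + B) + 245 = (2/9 - 28) + 245 = -250/9 + 245 = 1955/9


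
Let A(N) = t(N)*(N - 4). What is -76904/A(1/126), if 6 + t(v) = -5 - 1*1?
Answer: -807492/503 ≈ -1605.4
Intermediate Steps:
t(v) = -12 (t(v) = -6 + (-5 - 1*1) = -6 + (-5 - 1) = -6 - 6 = -12)
A(N) = 48 - 12*N (A(N) = -12*(N - 4) = -12*(-4 + N) = 48 - 12*N)
-76904/A(1/126) = -76904/(48 - 12/126) = -76904/(48 - 12*1/126) = -76904/(48 - 2/21) = -76904/1006/21 = -76904*21/1006 = -807492/503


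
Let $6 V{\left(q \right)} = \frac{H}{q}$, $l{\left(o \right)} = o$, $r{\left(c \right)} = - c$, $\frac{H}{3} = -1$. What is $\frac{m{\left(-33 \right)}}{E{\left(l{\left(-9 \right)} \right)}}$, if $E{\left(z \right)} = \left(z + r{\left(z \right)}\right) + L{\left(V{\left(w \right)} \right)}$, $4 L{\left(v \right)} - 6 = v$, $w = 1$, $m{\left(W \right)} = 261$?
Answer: $\frac{2088}{11} \approx 189.82$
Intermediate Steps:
$H = -3$ ($H = 3 \left(-1\right) = -3$)
$V{\left(q \right)} = - \frac{1}{2 q}$ ($V{\left(q \right)} = \frac{\left(-3\right) \frac{1}{q}}{6} = - \frac{1}{2 q}$)
$L{\left(v \right)} = \frac{3}{2} + \frac{v}{4}$
$E{\left(z \right)} = \frac{11}{8}$ ($E{\left(z \right)} = \left(z - z\right) + \left(\frac{3}{2} + \frac{\left(- \frac{1}{2}\right) 1^{-1}}{4}\right) = 0 + \left(\frac{3}{2} + \frac{\left(- \frac{1}{2}\right) 1}{4}\right) = 0 + \left(\frac{3}{2} + \frac{1}{4} \left(- \frac{1}{2}\right)\right) = 0 + \left(\frac{3}{2} - \frac{1}{8}\right) = 0 + \frac{11}{8} = \frac{11}{8}$)
$\frac{m{\left(-33 \right)}}{E{\left(l{\left(-9 \right)} \right)}} = \frac{261}{\frac{11}{8}} = 261 \cdot \frac{8}{11} = \frac{2088}{11}$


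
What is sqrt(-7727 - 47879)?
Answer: I*sqrt(55606) ≈ 235.81*I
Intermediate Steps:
sqrt(-7727 - 47879) = sqrt(-55606) = I*sqrt(55606)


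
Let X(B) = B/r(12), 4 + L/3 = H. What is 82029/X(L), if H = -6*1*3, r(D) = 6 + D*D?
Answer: -2050725/11 ≈ -1.8643e+5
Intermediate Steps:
r(D) = 6 + D²
H = -18 (H = -6*3 = -18)
L = -66 (L = -12 + 3*(-18) = -12 - 54 = -66)
X(B) = B/150 (X(B) = B/(6 + 12²) = B/(6 + 144) = B/150)
82029/X(L) = 82029/(((1/150)*(-66))) = 82029/(-11/25) = 82029*(-25/11) = -2050725/11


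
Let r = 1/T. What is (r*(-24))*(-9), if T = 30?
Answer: 36/5 ≈ 7.2000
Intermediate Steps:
r = 1/30 ≈ 0.033333
(r*(-24))*(-9) = ((1/30)*(-24))*(-9) = -⅘*(-9) = 36/5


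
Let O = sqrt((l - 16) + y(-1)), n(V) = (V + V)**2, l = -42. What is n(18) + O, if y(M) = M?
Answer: 1296 + I*sqrt(59) ≈ 1296.0 + 7.6811*I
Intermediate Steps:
n(V) = 4*V**2 (n(V) = (2*V)**2 = 4*V**2)
O = I*sqrt(59) (O = sqrt((-42 - 16) - 1) = sqrt(-58 - 1) = sqrt(-59) = I*sqrt(59) ≈ 7.6811*I)
n(18) + O = 4*18**2 + I*sqrt(59) = 4*324 + I*sqrt(59) = 1296 + I*sqrt(59)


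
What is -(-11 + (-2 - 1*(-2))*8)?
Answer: 11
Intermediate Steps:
-(-11 + (-2 - 1*(-2))*8) = -(-11 + (-2 + 2)*8) = -(-11 + 0*8) = -(-11 + 0) = -1*(-11) = 11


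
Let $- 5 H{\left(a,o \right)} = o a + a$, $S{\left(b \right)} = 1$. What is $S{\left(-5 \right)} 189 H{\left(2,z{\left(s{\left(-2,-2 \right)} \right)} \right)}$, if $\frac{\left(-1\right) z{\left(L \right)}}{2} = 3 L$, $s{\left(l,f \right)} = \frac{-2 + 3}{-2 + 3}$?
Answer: $378$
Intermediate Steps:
$s{\left(l,f \right)} = 1$ ($s{\left(l,f \right)} = 1 \cdot 1^{-1} = 1 \cdot 1 = 1$)
$z{\left(L \right)} = - 6 L$ ($z{\left(L \right)} = - 2 \cdot 3 L = - 6 L$)
$H{\left(a,o \right)} = - \frac{a}{5} - \frac{a o}{5}$ ($H{\left(a,o \right)} = - \frac{o a + a}{5} = - \frac{a o + a}{5} = - \frac{a + a o}{5} = - \frac{a}{5} - \frac{a o}{5}$)
$S{\left(-5 \right)} 189 H{\left(2,z{\left(s{\left(-2,-2 \right)} \right)} \right)} = 1 \cdot 189 \left(\left(- \frac{1}{5}\right) 2 \left(1 - 6\right)\right) = 1 \cdot 189 \left(\left(- \frac{1}{5}\right) 2 \left(-5\right)\right) = 1 \cdot 189 \cdot 2 = 1 \cdot 378 = 378$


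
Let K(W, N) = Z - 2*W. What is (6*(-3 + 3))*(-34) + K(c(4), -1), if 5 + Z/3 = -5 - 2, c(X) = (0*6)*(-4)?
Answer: -36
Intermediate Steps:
c(X) = 0 (c(X) = 0*(-4) = 0)
Z = -36 (Z = -15 + 3*(-5 - 2) = -15 + 3*(-7) = -15 - 21 = -36)
K(W, N) = -36 - 2*W
(6*(-3 + 3))*(-34) + K(c(4), -1) = (6*(-3 + 3))*(-34) + (-36 - 2*0) = (6*0)*(-34) + (-36 + 0) = 0*(-34) - 36 = 0 - 36 = -36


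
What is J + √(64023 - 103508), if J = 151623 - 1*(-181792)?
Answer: 333415 + I*√39485 ≈ 3.3342e+5 + 198.71*I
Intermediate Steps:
J = 333415 (J = 151623 + 181792 = 333415)
J + √(64023 - 103508) = 333415 + √(64023 - 103508) = 333415 + √(-39485) = 333415 + I*√39485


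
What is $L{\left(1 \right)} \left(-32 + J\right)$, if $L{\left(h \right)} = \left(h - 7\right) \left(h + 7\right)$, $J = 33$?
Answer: $-48$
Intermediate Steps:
$L{\left(h \right)} = \left(-7 + h\right) \left(7 + h\right)$
$L{\left(1 \right)} \left(-32 + J\right) = \left(-49 + 1^{2}\right) \left(-32 + 33\right) = \left(-49 + 1\right) 1 = \left(-48\right) 1 = -48$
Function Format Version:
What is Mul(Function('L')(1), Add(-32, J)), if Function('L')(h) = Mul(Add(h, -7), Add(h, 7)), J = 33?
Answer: -48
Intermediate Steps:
Function('L')(h) = Mul(Add(-7, h), Add(7, h))
Mul(Function('L')(1), Add(-32, J)) = Mul(Add(-49, Pow(1, 2)), Add(-32, 33)) = Mul(Add(-49, 1), 1) = Mul(-48, 1) = -48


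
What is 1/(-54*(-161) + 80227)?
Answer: 1/88921 ≈ 1.1246e-5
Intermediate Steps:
1/(-54*(-161) + 80227) = 1/(-9*(-966) + 80227) = 1/(8694 + 80227) = 1/88921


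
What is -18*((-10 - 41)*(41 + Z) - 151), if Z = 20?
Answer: 58716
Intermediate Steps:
-18*((-10 - 41)*(41 + Z) - 151) = -18*((-10 - 41)*(41 + 20) - 151) = -18*(-51*61 - 151) = -18*(-3111 - 151) = -18*(-3262) = 58716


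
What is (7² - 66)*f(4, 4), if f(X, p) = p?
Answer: -68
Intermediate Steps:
(7² - 66)*f(4, 4) = (7² - 66)*4 = (49 - 66)*4 = -17*4 = -68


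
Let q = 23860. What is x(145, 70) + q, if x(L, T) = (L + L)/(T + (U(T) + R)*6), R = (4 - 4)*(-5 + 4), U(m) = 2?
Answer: 978405/41 ≈ 23864.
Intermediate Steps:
R = 0 (R = 0*(-1) = 0)
x(L, T) = 2*L/(12 + T) (x(L, T) = (L + L)/(T + (2 + 0)*6) = (2*L)/(T + 2*6) = (2*L)/(T + 12) = (2*L)/(12 + T) = 2*L/(12 + T))
x(145, 70) + q = 2*145/(12 + 70) + 23860 = 2*145/82 + 23860 = 2*145*(1/82) + 23860 = 145/41 + 23860 = 978405/41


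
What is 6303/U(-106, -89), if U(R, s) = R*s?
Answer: 6303/9434 ≈ 0.66812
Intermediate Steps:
6303/U(-106, -89) = 6303/((-106*(-89))) = 6303/9434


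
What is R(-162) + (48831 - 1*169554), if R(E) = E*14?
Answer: -122991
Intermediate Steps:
R(E) = 14*E
R(-162) + (48831 - 1*169554) = 14*(-162) + (48831 - 1*169554) = -2268 + (48831 - 169554) = -2268 - 120723 = -122991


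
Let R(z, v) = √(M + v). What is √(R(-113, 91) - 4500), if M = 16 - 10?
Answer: √(-4500 + √97) ≈ 67.009*I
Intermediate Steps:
M = 6
R(z, v) = √(6 + v)
√(R(-113, 91) - 4500) = √(√(6 + 91) - 4500) = √(√97 - 4500) = √(-4500 + √97)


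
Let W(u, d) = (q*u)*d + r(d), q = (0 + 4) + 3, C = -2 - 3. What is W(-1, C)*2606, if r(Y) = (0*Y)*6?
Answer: 91210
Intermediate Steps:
r(Y) = 0 (r(Y) = 0*6 = 0)
C = -5
q = 7 (q = 4 + 3 = 7)
W(u, d) = 7*d*u (W(u, d) = (7*u)*d + 0 = 7*d*u + 0 = 7*d*u)
W(-1, C)*2606 = (7*(-5)*(-1))*2606 = 35*2606 = 91210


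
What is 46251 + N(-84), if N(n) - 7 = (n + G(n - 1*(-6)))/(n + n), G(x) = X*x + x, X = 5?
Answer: 323829/7 ≈ 46261.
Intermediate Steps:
G(x) = 6*x (G(x) = 5*x + x = 6*x)
N(n) = 7 + (36 + 7*n)/(2*n) (N(n) = 7 + (n + 6*(n - 1*(-6)))/(n + n) = 7 + (n + 6*(n + 6))/((2*n)) = 7 + (n + 6*(6 + n))*(1/(2*n)) = 7 + (n + (36 + 6*n))*(1/(2*n)) = 7 + (36 + 7*n)*(1/(2*n)) = 7 + (36 + 7*n)/(2*n))
46251 + N(-84) = 46251 + (21/2 + 18/(-84)) = 46251 + (21/2 + 18*(-1/84)) = 46251 + (21/2 - 3/14) = 46251 + 72/7 = 323829/7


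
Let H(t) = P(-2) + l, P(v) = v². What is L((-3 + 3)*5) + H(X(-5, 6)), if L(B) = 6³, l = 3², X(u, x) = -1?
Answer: 229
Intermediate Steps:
l = 9
H(t) = 13 (H(t) = (-2)² + 9 = 4 + 9 = 13)
L(B) = 216
L((-3 + 3)*5) + H(X(-5, 6)) = 216 + 13 = 229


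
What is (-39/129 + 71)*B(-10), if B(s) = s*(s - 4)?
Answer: 425600/43 ≈ 9897.7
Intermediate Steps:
B(s) = s*(-4 + s)
(-39/129 + 71)*B(-10) = (-39/129 + 71)*(-10*(-4 - 10)) = (-39*1/129 + 71)*(-10*(-14)) = (-13/43 + 71)*140 = (3040/43)*140 = 425600/43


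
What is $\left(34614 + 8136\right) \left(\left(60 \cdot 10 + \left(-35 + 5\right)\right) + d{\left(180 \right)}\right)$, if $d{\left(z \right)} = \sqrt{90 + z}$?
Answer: $24367500 + 128250 \sqrt{30} \approx 2.507 \cdot 10^{7}$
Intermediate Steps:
$\left(34614 + 8136\right) \left(\left(60 \cdot 10 + \left(-35 + 5\right)\right) + d{\left(180 \right)}\right) = \left(34614 + 8136\right) \left(\left(60 \cdot 10 + \left(-35 + 5\right)\right) + \sqrt{90 + 180}\right) = 42750 \left(\left(600 - 30\right) + \sqrt{270}\right) = 42750 \left(570 + 3 \sqrt{30}\right) = 24367500 + 128250 \sqrt{30}$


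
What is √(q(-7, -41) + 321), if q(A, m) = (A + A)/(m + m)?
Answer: 4*√33743/41 ≈ 17.921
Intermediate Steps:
q(A, m) = A/m (q(A, m) = (2*A)/((2*m)) = (2*A)*(1/(2*m)) = A/m)
√(q(-7, -41) + 321) = √(-7/(-41) + 321) = √(-7*(-1/41) + 321) = √(7/41 + 321) = √(13168/41) = 4*√33743/41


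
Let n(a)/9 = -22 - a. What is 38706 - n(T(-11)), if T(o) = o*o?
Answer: 39993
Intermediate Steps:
T(o) = o²
n(a) = -198 - 9*a (n(a) = 9*(-22 - a) = -198 - 9*a)
38706 - n(T(-11)) = 38706 - (-198 - 9*(-11)²) = 38706 - (-198 - 9*121) = 38706 - (-198 - 1089) = 38706 - 1*(-1287) = 38706 + 1287 = 39993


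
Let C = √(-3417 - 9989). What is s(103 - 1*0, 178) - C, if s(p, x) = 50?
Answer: 50 - I*√13406 ≈ 50.0 - 115.78*I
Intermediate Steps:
C = I*√13406 (C = √(-13406) = I*√13406 ≈ 115.78*I)
s(103 - 1*0, 178) - C = 50 - I*√13406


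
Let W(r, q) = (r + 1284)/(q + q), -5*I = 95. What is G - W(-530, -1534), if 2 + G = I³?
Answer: -809569/118 ≈ -6860.8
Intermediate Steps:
I = -19 (I = -⅕*95 = -19)
G = -6861 (G = -2 + (-19)³ = -2 - 6859 = -6861)
W(r, q) = (1284 + r)/(2*q) (W(r, q) = (1284 + r)/((2*q)) = (1284 + r)*(1/(2*q)) = (1284 + r)/(2*q))
G - W(-530, -1534) = -6861 - (1284 - 530)/(2*(-1534)) = -6861 - (-1)*754/(2*1534) = -6861 - 1*(-29/118) = -6861 + 29/118 = -809569/118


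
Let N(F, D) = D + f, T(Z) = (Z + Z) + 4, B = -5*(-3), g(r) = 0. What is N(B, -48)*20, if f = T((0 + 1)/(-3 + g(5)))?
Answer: -2680/3 ≈ -893.33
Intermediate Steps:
B = 15
T(Z) = 4 + 2*Z (T(Z) = 2*Z + 4 = 4 + 2*Z)
f = 10/3 (f = 4 + 2*((0 + 1)/(-3 + 0)) = 4 + 2*(1/(-3)) = 4 + 2*(1*(-⅓)) = 4 + 2*(-⅓) = 4 - ⅔ = 10/3 ≈ 3.3333)
N(F, D) = 10/3 + D (N(F, D) = D + 10/3 = 10/3 + D)
N(B, -48)*20 = (10/3 - 48)*20 = -134/3*20 = -2680/3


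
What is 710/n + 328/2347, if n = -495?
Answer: -300802/232353 ≈ -1.2946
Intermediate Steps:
710/n + 328/2347 = 710/(-495) + 328/2347 = 710*(-1/495) + 328*(1/2347) = -142/99 + 328/2347 = -300802/232353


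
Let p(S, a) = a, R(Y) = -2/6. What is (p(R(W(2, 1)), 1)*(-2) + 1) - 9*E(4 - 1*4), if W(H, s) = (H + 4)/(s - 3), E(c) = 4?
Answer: -37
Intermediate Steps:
W(H, s) = (4 + H)/(-3 + s)
R(Y) = -1/3 (R(Y) = -2*1/6 = -1/3)
(p(R(W(2, 1)), 1)*(-2) + 1) - 9*E(4 - 1*4) = (1*(-2) + 1) - 9*4 = (-2 + 1) - 36 = -1 - 36 = -37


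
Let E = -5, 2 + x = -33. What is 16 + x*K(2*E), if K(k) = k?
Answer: 366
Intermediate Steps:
x = -35 (x = -2 - 33 = -35)
16 + x*K(2*E) = 16 - 70*(-5) = 16 - 35*(-10) = 16 + 350 = 366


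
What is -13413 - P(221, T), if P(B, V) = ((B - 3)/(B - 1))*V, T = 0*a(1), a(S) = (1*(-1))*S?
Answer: -13413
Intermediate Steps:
a(S) = -S
T = 0 (T = 0*(-1*1) = 0*(-1) = 0)
P(B, V) = V*(-3 + B)/(-1 + B) (P(B, V) = ((-3 + B)/(-1 + B))*V = V*(-3 + B)/(-1 + B))
-13413 - P(221, T) = -13413 - 0*(-3 + 221)/(-1 + 221) = -13413 - 0*218/220 = -13413 - 1*0 = -13413 + 0 = -13413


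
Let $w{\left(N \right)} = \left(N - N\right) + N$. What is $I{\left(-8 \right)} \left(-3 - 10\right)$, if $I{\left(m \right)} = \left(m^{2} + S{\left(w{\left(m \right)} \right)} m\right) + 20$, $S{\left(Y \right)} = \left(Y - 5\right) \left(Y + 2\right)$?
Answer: $7020$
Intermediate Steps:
$w{\left(N \right)} = N$ ($w{\left(N \right)} = 0 + N = N$)
$S{\left(Y \right)} = \left(-5 + Y\right) \left(2 + Y\right)$
$I{\left(m \right)} = 20 + m^{2} + m \left(-10 + m^{2} - 3 m\right)$ ($I{\left(m \right)} = \left(m^{2} + \left(-10 + m^{2} - 3 m\right) m\right) + 20 = \left(m^{2} + m \left(-10 + m^{2} - 3 m\right)\right) + 20 = 20 + m^{2} + m \left(-10 + m^{2} - 3 m\right)$)
$I{\left(-8 \right)} \left(-3 - 10\right) = \left(20 + \left(-8\right)^{3} - -80 - 2 \left(-8\right)^{2}\right) \left(-3 - 10\right) = \left(20 - 512 + 80 - 128\right) \left(-3 - 10\right) = \left(20 - 512 + 80 - 128\right) \left(-13\right) = \left(-540\right) \left(-13\right) = 7020$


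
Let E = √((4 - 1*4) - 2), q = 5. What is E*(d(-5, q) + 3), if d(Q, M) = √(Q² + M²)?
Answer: I*(10 + 3*√2) ≈ 14.243*I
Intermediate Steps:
d(Q, M) = √(M² + Q²)
E = I*√2 (E = √((4 - 4) - 2) = √(0 - 2) = √(-2) = I*√2 ≈ 1.4142*I)
E*(d(-5, q) + 3) = (I*√2)*(√(5² + (-5)²) + 3) = (I*√2)*(√(25 + 25) + 3) = (I*√2)*(√50 + 3) = (I*√2)*(5*√2 + 3) = (I*√2)*(3 + 5*√2) = I*√2*(3 + 5*√2)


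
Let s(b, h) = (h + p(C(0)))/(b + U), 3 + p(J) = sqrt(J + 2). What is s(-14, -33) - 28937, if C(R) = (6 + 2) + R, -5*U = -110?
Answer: -57883/2 + sqrt(10)/8 ≈ -28941.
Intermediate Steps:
U = 22 (U = -1/5*(-110) = 22)
C(R) = 8 + R
p(J) = -3 + sqrt(2 + J) (p(J) = -3 + sqrt(J + 2) = -3 + sqrt(2 + J))
s(b, h) = (-3 + h + sqrt(10))/(22 + b) (s(b, h) = (h + (-3 + sqrt(2 + (8 + 0))))/(b + 22) = (h + (-3 + sqrt(2 + 8)))/(22 + b) = (h + (-3 + sqrt(10)))/(22 + b) = (-3 + h + sqrt(10))/(22 + b))
s(-14, -33) - 28937 = (-3 - 33 + sqrt(10))/(22 - 14) - 28937 = (-36 + sqrt(10))/8 - 28937 = (-9/2 + sqrt(10)/8) - 28937 = -57883/2 + sqrt(10)/8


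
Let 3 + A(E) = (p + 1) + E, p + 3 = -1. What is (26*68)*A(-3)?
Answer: -15912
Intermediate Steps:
p = -4 (p = -3 - 1 = -4)
A(E) = -6 + E (A(E) = -3 + ((-4 + 1) + E) = -3 + (-3 + E) = -6 + E)
(26*68)*A(-3) = (26*68)*(-6 - 3) = 1768*(-9) = -15912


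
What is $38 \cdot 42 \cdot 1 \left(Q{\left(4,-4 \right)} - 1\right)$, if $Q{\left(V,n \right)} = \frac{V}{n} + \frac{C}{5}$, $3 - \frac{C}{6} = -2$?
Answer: $6384$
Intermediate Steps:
$C = 30$ ($C = 18 - -12 = 18 + 12 = 30$)
$Q{\left(V,n \right)} = 6 + \frac{V}{n}$ ($Q{\left(V,n \right)} = \frac{V}{n} + \frac{30}{5} = \frac{V}{n} + 30 \cdot \frac{1}{5} = \frac{V}{n} + 6 = 6 + \frac{V}{n}$)
$38 \cdot 42 \cdot 1 \left(Q{\left(4,-4 \right)} - 1\right) = 38 \cdot 42 \cdot 1 \left(\left(6 + \frac{4}{-4}\right) - 1\right) = 1596 \cdot 1 \left(\left(6 + 4 \left(- \frac{1}{4}\right)\right) - 1\right) = 1596 \cdot 1 \left(\left(6 - 1\right) - 1\right) = 1596 \cdot 1 \left(5 - 1\right) = 1596 \cdot 1 \cdot 4 = 1596 \cdot 4 = 6384$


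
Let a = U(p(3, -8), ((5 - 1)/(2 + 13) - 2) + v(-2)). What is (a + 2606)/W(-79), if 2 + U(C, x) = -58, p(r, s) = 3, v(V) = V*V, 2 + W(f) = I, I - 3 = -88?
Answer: -2546/87 ≈ -29.264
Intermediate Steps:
I = -85 (I = 3 - 88 = -85)
W(f) = -87 (W(f) = -2 - 85 = -87)
v(V) = V²
U(C, x) = -60 (U(C, x) = -2 - 58 = -60)
a = -60
(a + 2606)/W(-79) = (-60 + 2606)/(-87) = 2546*(-1/87) = -2546/87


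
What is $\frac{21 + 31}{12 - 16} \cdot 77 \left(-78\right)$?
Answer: $78078$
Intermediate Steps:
$\frac{21 + 31}{12 - 16} \cdot 77 \left(-78\right) = \frac{52}{-4} \cdot 77 \left(-78\right) = 52 \left(- \frac{1}{4}\right) 77 \left(-78\right) = \left(-13\right) 77 \left(-78\right) = \left(-1001\right) \left(-78\right) = 78078$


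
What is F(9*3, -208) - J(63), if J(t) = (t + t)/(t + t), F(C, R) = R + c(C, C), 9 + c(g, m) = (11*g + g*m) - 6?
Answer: 802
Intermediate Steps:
c(g, m) = -15 + 11*g + g*m (c(g, m) = -9 + ((11*g + g*m) - 6) = -9 + (-6 + 11*g + g*m) = -15 + 11*g + g*m)
F(C, R) = -15 + R + C**2 + 11*C (F(C, R) = R + (-15 + 11*C + C*C) = R + (-15 + 11*C + C**2) = R + (-15 + C**2 + 11*C) = -15 + R + C**2 + 11*C)
J(t) = 1 (J(t) = (2*t)/((2*t)) = (2*t)*(1/(2*t)) = 1)
F(9*3, -208) - J(63) = (-15 - 208 + (9*3)**2 + 11*(9*3)) - 1*1 = (-15 - 208 + 27**2 + 11*27) - 1 = (-15 - 208 + 729 + 297) - 1 = 803 - 1 = 802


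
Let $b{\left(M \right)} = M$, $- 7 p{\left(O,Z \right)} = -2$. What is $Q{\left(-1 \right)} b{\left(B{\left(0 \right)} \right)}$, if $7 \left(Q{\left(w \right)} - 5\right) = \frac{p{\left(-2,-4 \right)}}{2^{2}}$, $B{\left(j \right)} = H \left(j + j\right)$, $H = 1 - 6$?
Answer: $0$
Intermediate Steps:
$H = -5$ ($H = 1 - 6 = -5$)
$p{\left(O,Z \right)} = \frac{2}{7}$ ($p{\left(O,Z \right)} = \left(- \frac{1}{7}\right) \left(-2\right) = \frac{2}{7}$)
$B{\left(j \right)} = - 10 j$ ($B{\left(j \right)} = - 5 \left(j + j\right) = - 5 \cdot 2 j = - 10 j$)
$Q{\left(w \right)} = \frac{491}{98}$ ($Q{\left(w \right)} = 5 + \frac{\frac{2}{7} \frac{1}{2^{2}}}{7} = 5 + \frac{\frac{2}{7} \cdot \frac{1}{4}}{7} = 5 + \frac{1}{7} \cdot \frac{1}{14} = 5 + \frac{1}{98} = \frac{491}{98}$)
$Q{\left(-1 \right)} b{\left(B{\left(0 \right)} \right)} = \frac{491 \left(\left(-10\right) 0\right)}{98} = \frac{491}{98} \cdot 0 = 0$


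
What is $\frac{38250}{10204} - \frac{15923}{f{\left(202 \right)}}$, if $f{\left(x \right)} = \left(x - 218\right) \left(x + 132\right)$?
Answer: $\frac{91721573}{13632544} \approx 6.7281$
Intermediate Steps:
$f{\left(x \right)} = \left(-218 + x\right) \left(132 + x\right)$
$\frac{38250}{10204} - \frac{15923}{f{\left(202 \right)}} = \frac{38250}{10204} - \frac{15923}{-28776 + 202^{2} - 17372} = 38250 \cdot \frac{1}{10204} - \frac{15923}{-28776 + 40804 - 17372} = \frac{19125}{5102} - \frac{15923}{-5344} = \frac{19125}{5102} - - \frac{15923}{5344} = \frac{19125}{5102} + \frac{15923}{5344} = \frac{91721573}{13632544}$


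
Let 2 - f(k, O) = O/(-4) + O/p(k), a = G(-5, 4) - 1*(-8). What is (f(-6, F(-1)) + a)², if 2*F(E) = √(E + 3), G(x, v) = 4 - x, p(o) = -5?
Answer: 288881/800 + 171*√2/20 ≈ 373.19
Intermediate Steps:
F(E) = √(3 + E)/2 (F(E) = √(E + 3)/2 = √(3 + E)/2)
a = 17 (a = (4 - 1*(-5)) - 1*(-8) = (4 + 5) + 8 = 9 + 8 = 17)
f(k, O) = 2 + 9*O/20 (f(k, O) = 2 - (O/(-4) + O/(-5)) = 2 - (O*(-¼) + O*(-⅕)) = 2 - (-O/4 - O/5) = 2 - (-9)*O/20 = 2 + 9*O/20)
(f(-6, F(-1)) + a)² = ((2 + 9*(√(3 - 1)/2)/20) + 17)² = ((2 + 9*(√2/2)/20) + 17)² = ((2 + 9*√2/40) + 17)² = (19 + 9*√2/40)²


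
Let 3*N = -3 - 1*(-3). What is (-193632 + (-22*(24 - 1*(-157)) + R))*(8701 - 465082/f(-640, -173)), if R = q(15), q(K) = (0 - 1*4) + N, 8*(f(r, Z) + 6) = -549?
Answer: -1761794705554/597 ≈ -2.9511e+9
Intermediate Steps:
f(r, Z) = -597/8 (f(r, Z) = -6 + (⅛)*(-549) = -6 - 549/8 = -597/8)
N = 0 (N = (-3 - 1*(-3))/3 = (-3 + 3)/3 = (⅓)*0 = 0)
q(K) = -4 (q(K) = (0 - 1*4) + 0 = (0 - 4) + 0 = -4 + 0 = -4)
R = -4
(-193632 + (-22*(24 - 1*(-157)) + R))*(8701 - 465082/f(-640, -173)) = (-193632 + (-22*(24 - 1*(-157)) - 4))*(8701 - 465082/(-597/8)) = (-193632 + (-22*(24 + 157) - 4))*(8701 - 465082*(-8/597)) = (-193632 + (-22*181 - 4))*(8701 + 3720656/597) = (-193632 + (-3982 - 4))*(8915153/597) = (-193632 - 3986)*(8915153/597) = -197618*8915153/597 = -1761794705554/597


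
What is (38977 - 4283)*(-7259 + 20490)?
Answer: 459036314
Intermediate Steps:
(38977 - 4283)*(-7259 + 20490) = 34694*13231 = 459036314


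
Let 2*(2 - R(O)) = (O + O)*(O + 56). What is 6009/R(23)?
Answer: -2003/605 ≈ -3.3107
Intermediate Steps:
R(O) = 2 - O*(56 + O) (R(O) = 2 - (O + O)*(O + 56)/2 = 2 - 2*O*(56 + O)/2 = 2 - O*(56 + O))
6009/R(23) = 6009/(2 - 1*23**2 - 56*23) = 6009/(2 - 1*529 - 1288) = 6009/(2 - 529 - 1288) = 6009/(-1815) = 6009*(-1/1815) = -2003/605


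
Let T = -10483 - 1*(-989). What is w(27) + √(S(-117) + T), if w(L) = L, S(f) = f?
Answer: 27 + I*√9611 ≈ 27.0 + 98.036*I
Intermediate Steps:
T = -9494 (T = -10483 + 989 = -9494)
w(27) + √(S(-117) + T) = 27 + √(-117 - 9494) = 27 + √(-9611) = 27 + I*√9611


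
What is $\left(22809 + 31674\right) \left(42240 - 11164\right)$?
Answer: $1693113708$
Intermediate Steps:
$\left(22809 + 31674\right) \left(42240 - 11164\right) = 54483 \cdot 31076 = 1693113708$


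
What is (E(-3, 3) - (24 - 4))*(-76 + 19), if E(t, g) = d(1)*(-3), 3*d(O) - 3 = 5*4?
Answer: 2451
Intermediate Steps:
d(O) = 23/3 (d(O) = 1 + (5*4)/3 = 1 + (1/3)*20 = 1 + 20/3 = 23/3)
E(t, g) = -23 (E(t, g) = (23/3)*(-3) = -23)
(E(-3, 3) - (24 - 4))*(-76 + 19) = (-23 - (24 - 4))*(-76 + 19) = (-23 - 1*20)*(-57) = (-23 - 20)*(-57) = -43*(-57) = 2451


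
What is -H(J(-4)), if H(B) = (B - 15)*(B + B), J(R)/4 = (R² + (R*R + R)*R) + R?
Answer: -45792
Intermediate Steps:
J(R) = 4*R + 4*R² + 4*R*(R + R²) (J(R) = 4*((R² + (R*R + R)*R) + R) = 4*((R² + (R² + R)*R) + R) = 4*((R² + (R + R²)*R) + R) = 4*((R² + R*(R + R²)) + R) = 4*(R + R² + R*(R + R²)) = 4*R + 4*R² + 4*R*(R + R²))
H(B) = 2*B*(-15 + B) (H(B) = (-15 + B)*(2*B) = 2*B*(-15 + B))
-H(J(-4)) = -2*4*(-4)*(1 + (-4)² + 2*(-4))*(-15 + 4*(-4)*(1 + (-4)² + 2*(-4))) = -2*4*(-4)*(1 + 16 - 8)*(-15 + 4*(-4)*(1 + 16 - 8)) = -2*4*(-4)*9*(-15 + 4*(-4)*9) = -2*(-144)*(-15 - 144) = -2*(-144)*(-159) = -1*45792 = -45792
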